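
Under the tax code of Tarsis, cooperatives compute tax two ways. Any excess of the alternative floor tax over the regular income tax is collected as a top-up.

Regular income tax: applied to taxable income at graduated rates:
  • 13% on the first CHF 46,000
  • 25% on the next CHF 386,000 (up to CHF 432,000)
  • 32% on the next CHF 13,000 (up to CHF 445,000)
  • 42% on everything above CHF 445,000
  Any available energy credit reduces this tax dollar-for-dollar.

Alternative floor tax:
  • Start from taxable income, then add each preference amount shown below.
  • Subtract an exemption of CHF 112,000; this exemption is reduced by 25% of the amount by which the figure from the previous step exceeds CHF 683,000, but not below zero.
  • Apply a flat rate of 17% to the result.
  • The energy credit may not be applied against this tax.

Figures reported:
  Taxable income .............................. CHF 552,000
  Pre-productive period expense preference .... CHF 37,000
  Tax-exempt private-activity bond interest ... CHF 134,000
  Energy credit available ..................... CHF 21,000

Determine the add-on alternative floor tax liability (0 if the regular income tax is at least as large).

Regular income tax:
  CHF 46,000 × 13% = CHF 5,980
  CHF 386,000 × 25% = CHF 96,500
  CHF 13,000 × 32% = CHF 4,160
  CHF 107,000 × 42% = CHF 44,940
  → CHF 151,580
  Less energy credit CHF 21,000 → CHF 130,580

Alternative floor tax:
  Adjusted income: CHF 552,000 + CHF 37,000 + CHF 134,000 = CHF 723,000
  Exemption: CHF 112,000 − 25% × (CHF 723,000 − CHF 683,000) = CHF 112,000 − CHF 10,000 = CHF 102,000
  Base: CHF 723,000 − CHF 102,000 = CHF 621,000
  CHF 621,000 × 17% = CHF 105,570

CHF 105,570 ≤ CHF 130,580, so no add-on is due.

CHF 0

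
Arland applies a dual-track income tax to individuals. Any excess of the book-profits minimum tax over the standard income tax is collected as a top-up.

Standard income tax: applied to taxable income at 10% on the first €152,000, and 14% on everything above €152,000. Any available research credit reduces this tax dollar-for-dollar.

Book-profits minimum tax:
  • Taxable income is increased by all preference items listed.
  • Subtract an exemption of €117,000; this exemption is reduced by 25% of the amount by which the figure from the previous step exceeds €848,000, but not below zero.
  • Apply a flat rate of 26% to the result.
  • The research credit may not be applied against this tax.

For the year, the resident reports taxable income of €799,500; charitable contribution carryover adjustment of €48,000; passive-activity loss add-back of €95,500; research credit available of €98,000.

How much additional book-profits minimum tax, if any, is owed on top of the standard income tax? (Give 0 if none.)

Standard income tax:
  €152,000 × 10% = €15,200
  €647,500 × 14% = €90,650
  → €105,850
  Less research credit €98,000 → €7,850

Book-profits minimum tax:
  Adjusted income: €799,500 + €48,000 + €95,500 = €943,000
  Exemption: €117,000 − 25% × (€943,000 − €848,000) = €117,000 − €23,750 = €93,250
  Base: €943,000 − €93,250 = €849,750
  €849,750 × 26% = €220,935

Excess of book-profits minimum tax over standard income tax: €220,935 − €7,850 = €213,085.

€213,085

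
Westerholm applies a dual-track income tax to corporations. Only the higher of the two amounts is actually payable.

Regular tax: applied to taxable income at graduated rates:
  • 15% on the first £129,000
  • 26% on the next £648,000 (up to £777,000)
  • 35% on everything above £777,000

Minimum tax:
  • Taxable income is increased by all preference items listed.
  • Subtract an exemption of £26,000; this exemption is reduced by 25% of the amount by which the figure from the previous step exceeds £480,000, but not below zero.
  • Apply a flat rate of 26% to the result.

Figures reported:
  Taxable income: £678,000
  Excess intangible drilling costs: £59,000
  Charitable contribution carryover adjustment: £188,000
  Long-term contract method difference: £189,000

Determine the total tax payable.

Minimum tax:
  Adjusted income: £678,000 + £59,000 + £188,000 + £189,000 = £1,114,000
  Exemption: 25% × (£1,114,000 − £480,000) = £158,500 ≥ £26,000, so the exemption is fully phased out
  Base: £1,114,000 − £0 = £1,114,000
  £1,114,000 × 26% = £289,640

Regular tax:
  £129,000 × 15% = £19,350
  £549,000 × 26% = £142,740
  → £162,090

£289,640 > £162,090, so the minimum tax is the binding amount.

£289,640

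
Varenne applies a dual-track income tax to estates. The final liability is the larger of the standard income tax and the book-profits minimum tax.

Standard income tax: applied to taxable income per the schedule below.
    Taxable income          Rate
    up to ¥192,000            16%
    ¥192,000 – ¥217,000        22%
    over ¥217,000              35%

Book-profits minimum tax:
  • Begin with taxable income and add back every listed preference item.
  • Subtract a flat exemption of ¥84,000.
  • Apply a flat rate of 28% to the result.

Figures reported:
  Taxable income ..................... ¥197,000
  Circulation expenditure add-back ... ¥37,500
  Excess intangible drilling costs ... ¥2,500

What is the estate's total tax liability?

Standard income tax:
  ¥192,000 × 16% = ¥30,720
  ¥5,000 × 22% = ¥1,100
  → ¥31,820

Book-profits minimum tax:
  Adjusted income: ¥197,000 + ¥37,500 + ¥2,500 = ¥237,000
  Less exemption ¥84,000 → base ¥153,000
  ¥153,000 × 28% = ¥42,840

¥42,840 > ¥31,820, so the book-profits minimum tax is the binding amount.

¥42,840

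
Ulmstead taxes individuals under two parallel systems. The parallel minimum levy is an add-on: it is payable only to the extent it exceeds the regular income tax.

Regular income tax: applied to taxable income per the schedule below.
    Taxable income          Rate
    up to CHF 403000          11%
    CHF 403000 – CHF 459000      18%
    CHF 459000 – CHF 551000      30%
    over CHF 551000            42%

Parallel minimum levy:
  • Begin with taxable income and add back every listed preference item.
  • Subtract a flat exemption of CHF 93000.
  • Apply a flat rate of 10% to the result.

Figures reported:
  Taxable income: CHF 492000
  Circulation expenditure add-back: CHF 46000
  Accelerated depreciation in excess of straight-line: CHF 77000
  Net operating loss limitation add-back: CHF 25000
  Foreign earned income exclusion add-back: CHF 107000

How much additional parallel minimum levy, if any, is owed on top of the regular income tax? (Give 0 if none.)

CHF 1090

Regular income tax:
  CHF 403000 × 11% = CHF 44330
  CHF 56000 × 18% = CHF 10080
  CHF 33000 × 30% = CHF 9900
  → CHF 64310

Parallel minimum levy:
  Adjusted income: CHF 492000 + CHF 46000 + CHF 77000 + CHF 25000 + CHF 107000 = CHF 747000
  Less exemption CHF 93000 → base CHF 654000
  CHF 654000 × 10% = CHF 65400

Excess of parallel minimum levy over regular income tax: CHF 65400 − CHF 64310 = CHF 1090.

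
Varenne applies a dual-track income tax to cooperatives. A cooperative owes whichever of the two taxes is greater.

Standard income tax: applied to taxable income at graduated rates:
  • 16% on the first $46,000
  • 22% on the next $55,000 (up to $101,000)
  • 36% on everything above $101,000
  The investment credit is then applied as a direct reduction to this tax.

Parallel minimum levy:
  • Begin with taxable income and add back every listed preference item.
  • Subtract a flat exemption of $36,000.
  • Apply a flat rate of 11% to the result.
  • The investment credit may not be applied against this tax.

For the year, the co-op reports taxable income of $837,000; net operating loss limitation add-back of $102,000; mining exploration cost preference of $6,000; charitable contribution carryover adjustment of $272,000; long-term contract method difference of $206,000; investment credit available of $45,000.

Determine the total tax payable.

$239,420

Parallel minimum levy:
  Adjusted income: $837,000 + $102,000 + $6,000 + $272,000 + $206,000 = $1,423,000
  Less exemption $36,000 → base $1,387,000
  $1,387,000 × 11% = $152,570

Standard income tax:
  $46,000 × 16% = $7,360
  $55,000 × 22% = $12,100
  $736,000 × 36% = $264,960
  → $284,420
  Less investment credit $45,000 → $239,420

$239,420 > $152,570, so the standard income tax governs.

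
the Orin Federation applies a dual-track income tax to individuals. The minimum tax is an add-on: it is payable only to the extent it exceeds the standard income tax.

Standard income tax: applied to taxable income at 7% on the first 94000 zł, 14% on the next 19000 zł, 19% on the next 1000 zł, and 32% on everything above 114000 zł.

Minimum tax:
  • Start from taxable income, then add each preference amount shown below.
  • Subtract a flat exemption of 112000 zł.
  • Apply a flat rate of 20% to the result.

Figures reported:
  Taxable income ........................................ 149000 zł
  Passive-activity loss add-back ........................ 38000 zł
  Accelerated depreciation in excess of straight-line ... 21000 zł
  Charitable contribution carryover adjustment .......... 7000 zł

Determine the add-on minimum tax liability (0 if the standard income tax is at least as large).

0 zł

Standard income tax:
  94000 zł × 7% = 6580 zł
  19000 zł × 14% = 2660 zł
  1000 zł × 19% = 190 zł
  35000 zł × 32% = 11200 zł
  → 20630 zł

Minimum tax:
  Adjusted income: 149000 zł + 38000 zł + 21000 zł + 7000 zł = 215000 zł
  Less exemption 112000 zł → base 103000 zł
  103000 zł × 20% = 20600 zł

20600 zł ≤ 20630 zł, so no add-on is due.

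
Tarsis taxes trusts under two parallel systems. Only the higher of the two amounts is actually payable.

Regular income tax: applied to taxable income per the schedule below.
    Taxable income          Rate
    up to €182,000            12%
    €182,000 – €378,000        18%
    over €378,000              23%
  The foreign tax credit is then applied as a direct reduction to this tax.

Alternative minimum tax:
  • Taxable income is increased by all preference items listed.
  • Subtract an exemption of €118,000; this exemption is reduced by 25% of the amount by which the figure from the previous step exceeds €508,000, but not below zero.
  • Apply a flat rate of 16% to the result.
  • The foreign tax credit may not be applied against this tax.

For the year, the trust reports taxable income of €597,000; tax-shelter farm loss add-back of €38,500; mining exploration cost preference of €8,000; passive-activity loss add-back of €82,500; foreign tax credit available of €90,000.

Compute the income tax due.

€106,000

Regular income tax:
  €182,000 × 12% = €21,840
  €196,000 × 18% = €35,280
  €219,000 × 23% = €50,370
  → €107,490
  Less foreign tax credit €90,000 → €17,490

Alternative minimum tax:
  Adjusted income: €597,000 + €38,500 + €8,000 + €82,500 = €726,000
  Exemption: €118,000 − 25% × (€726,000 − €508,000) = €118,000 − €54,500 = €63,500
  Base: €726,000 − €63,500 = €662,500
  €662,500 × 16% = €106,000

€106,000 > €17,490, so the alternative minimum tax is the binding amount.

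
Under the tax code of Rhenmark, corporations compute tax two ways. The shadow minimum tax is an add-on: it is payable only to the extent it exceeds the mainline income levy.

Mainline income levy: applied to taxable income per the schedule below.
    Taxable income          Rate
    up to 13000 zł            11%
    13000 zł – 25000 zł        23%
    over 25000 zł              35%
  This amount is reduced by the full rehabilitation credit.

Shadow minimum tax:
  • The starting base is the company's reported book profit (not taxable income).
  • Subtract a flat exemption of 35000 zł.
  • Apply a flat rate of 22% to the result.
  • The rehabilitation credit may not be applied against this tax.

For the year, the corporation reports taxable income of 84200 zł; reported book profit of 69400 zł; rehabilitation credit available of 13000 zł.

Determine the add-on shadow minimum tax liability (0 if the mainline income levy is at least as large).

Mainline income levy:
  13000 zł × 11% = 1430 zł
  12000 zł × 23% = 2760 zł
  59200 zł × 35% = 20720 zł
  → 24910 zł
  Less rehabilitation credit 13000 zł → 11910 zł

Shadow minimum tax:
  Base (reported book profit): 69400 zł
  Less exemption 35000 zł → base 34400 zł
  34400 zł × 22% = 7568 zł

7568 zł ≤ 11910 zł, so no add-on is due.

0 zł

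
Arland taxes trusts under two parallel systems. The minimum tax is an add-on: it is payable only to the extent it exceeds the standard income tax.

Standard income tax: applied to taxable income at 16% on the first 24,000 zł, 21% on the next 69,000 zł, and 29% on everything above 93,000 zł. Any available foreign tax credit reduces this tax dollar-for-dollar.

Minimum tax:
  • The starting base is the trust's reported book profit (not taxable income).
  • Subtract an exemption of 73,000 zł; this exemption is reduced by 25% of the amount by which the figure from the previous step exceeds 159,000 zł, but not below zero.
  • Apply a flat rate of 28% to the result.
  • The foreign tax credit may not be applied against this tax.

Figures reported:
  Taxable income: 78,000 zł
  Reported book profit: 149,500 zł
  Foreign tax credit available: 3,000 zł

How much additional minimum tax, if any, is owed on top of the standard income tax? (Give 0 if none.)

9,240 zł

Minimum tax:
  Base (reported book profit): 149,500 zł
  Exemption: 149,500 zł ≤ 159,000 zł, so full 73,000 zł applies
  Base: 149,500 zł − 73,000 zł = 76,500 zł
  76,500 zł × 28% = 21,420 zł

Standard income tax:
  24,000 zł × 16% = 3,840 zł
  54,000 zł × 21% = 11,340 zł
  → 15,180 zł
  Less foreign tax credit 3,000 zł → 12,180 zł

Excess of minimum tax over standard income tax: 21,420 zł − 12,180 zł = 9,240 zł.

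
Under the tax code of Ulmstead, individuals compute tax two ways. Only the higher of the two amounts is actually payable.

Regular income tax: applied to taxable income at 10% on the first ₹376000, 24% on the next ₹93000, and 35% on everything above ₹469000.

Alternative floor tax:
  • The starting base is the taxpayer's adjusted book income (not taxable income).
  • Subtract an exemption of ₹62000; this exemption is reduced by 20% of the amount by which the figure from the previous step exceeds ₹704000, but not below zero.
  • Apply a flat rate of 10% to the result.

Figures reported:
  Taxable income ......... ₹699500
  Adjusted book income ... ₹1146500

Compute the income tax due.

Alternative floor tax:
  Base (adjusted book income): ₹1146500
  Exemption: 20% × (₹1146500 − ₹704000) = ₹88500 ≥ ₹62000, so the exemption is fully phased out
  Base: ₹1146500 − ₹0 = ₹1146500
  ₹1146500 × 10% = ₹114650

Regular income tax:
  ₹376000 × 10% = ₹37600
  ₹93000 × 24% = ₹22320
  ₹230500 × 35% = ₹80675
  → ₹140595

₹140595 > ₹114650, so the regular income tax governs.

₹140595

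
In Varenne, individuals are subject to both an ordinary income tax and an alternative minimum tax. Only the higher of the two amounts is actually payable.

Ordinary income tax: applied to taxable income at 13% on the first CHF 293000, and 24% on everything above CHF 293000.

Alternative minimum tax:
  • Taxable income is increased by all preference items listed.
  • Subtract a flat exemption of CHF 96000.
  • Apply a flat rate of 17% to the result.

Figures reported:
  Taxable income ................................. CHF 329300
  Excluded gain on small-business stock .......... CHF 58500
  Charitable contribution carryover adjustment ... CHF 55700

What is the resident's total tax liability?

Alternative minimum tax:
  Adjusted income: CHF 329300 + CHF 58500 + CHF 55700 = CHF 443500
  Less exemption CHF 96000 → base CHF 347500
  CHF 347500 × 17% = CHF 59075

Ordinary income tax:
  CHF 293000 × 13% = CHF 38090
  CHF 36300 × 24% = CHF 8712
  → CHF 46802

CHF 59075 > CHF 46802, so the alternative minimum tax is the binding amount.

CHF 59075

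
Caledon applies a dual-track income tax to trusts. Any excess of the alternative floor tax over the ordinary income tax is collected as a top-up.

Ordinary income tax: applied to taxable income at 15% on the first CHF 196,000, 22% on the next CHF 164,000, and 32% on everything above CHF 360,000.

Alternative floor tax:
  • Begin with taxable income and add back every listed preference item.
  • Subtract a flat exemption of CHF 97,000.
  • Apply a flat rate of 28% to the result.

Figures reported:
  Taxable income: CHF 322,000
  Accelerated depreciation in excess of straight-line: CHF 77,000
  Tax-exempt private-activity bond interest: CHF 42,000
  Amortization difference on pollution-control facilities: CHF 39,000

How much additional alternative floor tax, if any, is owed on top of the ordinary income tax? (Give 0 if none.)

CHF 50,120

Alternative floor tax:
  Adjusted income: CHF 322,000 + CHF 77,000 + CHF 42,000 + CHF 39,000 = CHF 480,000
  Less exemption CHF 97,000 → base CHF 383,000
  CHF 383,000 × 28% = CHF 107,240

Ordinary income tax:
  CHF 196,000 × 15% = CHF 29,400
  CHF 126,000 × 22% = CHF 27,720
  → CHF 57,120

Excess of alternative floor tax over ordinary income tax: CHF 107,240 − CHF 57,120 = CHF 50,120.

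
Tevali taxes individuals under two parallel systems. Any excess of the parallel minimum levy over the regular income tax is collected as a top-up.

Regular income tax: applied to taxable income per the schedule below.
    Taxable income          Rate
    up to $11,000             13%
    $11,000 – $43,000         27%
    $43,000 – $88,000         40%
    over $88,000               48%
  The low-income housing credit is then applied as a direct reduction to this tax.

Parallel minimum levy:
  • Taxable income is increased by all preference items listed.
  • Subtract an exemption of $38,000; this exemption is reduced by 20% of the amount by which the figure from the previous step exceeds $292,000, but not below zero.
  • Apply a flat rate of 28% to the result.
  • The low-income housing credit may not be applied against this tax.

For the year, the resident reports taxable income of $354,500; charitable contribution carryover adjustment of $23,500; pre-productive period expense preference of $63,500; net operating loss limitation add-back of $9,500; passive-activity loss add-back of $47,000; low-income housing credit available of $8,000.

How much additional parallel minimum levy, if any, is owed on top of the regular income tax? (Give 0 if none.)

Regular income tax:
  $11,000 × 13% = $1,430
  $32,000 × 27% = $8,640
  $45,000 × 40% = $18,000
  $266,500 × 48% = $127,920
  → $155,990
  Less low-income housing credit $8,000 → $147,990

Parallel minimum levy:
  Adjusted income: $354,500 + $23,500 + $63,500 + $9,500 + $47,000 = $498,000
  Exemption: 20% × ($498,000 − $292,000) = $41,200 ≥ $38,000, so the exemption is fully phased out
  Base: $498,000 − $0 = $498,000
  $498,000 × 28% = $139,440

$139,440 ≤ $147,990, so no add-on is due.

$0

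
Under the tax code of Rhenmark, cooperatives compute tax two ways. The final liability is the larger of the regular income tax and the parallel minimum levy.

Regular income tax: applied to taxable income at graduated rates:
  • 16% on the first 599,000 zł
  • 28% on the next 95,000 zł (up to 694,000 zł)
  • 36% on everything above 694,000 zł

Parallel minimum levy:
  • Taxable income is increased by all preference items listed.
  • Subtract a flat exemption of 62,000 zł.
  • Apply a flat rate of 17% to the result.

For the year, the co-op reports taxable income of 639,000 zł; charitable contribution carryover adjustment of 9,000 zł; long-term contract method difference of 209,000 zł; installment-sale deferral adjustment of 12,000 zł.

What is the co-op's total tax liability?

Parallel minimum levy:
  Adjusted income: 639,000 zł + 9,000 zł + 209,000 zł + 12,000 zł = 869,000 zł
  Less exemption 62,000 zł → base 807,000 zł
  807,000 zł × 17% = 137,190 zł

Regular income tax:
  599,000 zł × 16% = 95,840 zł
  40,000 zł × 28% = 11,200 zł
  → 107,040 zł

137,190 zł > 107,040 zł, so the parallel minimum levy is the binding amount.

137,190 zł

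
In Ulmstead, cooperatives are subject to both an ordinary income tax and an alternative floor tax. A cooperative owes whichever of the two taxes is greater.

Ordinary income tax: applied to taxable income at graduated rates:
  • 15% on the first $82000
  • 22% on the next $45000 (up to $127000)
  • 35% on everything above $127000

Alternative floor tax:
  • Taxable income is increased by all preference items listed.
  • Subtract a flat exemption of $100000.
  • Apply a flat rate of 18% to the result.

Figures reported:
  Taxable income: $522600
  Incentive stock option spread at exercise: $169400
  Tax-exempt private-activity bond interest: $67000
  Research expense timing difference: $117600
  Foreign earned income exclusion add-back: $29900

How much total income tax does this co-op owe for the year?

Ordinary income tax:
  $82000 × 15% = $12300
  $45000 × 22% = $9900
  $395600 × 35% = $138460
  → $160660

Alternative floor tax:
  Adjusted income: $522600 + $169400 + $67000 + $117600 + $29900 = $906500
  Less exemption $100000 → base $806500
  $806500 × 18% = $145170

$160660 > $145170, so the ordinary income tax governs.

$160660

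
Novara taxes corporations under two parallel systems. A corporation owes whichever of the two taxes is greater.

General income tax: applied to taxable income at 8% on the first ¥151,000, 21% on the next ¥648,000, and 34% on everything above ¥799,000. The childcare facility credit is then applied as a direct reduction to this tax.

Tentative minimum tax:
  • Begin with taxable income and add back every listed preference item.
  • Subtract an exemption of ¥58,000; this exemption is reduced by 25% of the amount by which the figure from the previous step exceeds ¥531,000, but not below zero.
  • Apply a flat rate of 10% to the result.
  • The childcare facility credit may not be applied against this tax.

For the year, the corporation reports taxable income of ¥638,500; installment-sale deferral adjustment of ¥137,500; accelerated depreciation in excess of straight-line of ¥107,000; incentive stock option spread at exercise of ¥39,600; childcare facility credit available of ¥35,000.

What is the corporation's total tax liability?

¥92,260

Tentative minimum tax:
  Adjusted income: ¥638,500 + ¥137,500 + ¥107,000 + ¥39,600 = ¥922,600
  Exemption: 25% × (¥922,600 − ¥531,000) = ¥97,900 ≥ ¥58,000, so the exemption is fully phased out
  Base: ¥922,600 − ¥0 = ¥922,600
  ¥922,600 × 10% = ¥92,260

General income tax:
  ¥151,000 × 8% = ¥12,080
  ¥487,500 × 21% = ¥102,375
  → ¥114,455
  Less childcare facility credit ¥35,000 → ¥79,455

¥92,260 > ¥79,455, so the tentative minimum tax is the binding amount.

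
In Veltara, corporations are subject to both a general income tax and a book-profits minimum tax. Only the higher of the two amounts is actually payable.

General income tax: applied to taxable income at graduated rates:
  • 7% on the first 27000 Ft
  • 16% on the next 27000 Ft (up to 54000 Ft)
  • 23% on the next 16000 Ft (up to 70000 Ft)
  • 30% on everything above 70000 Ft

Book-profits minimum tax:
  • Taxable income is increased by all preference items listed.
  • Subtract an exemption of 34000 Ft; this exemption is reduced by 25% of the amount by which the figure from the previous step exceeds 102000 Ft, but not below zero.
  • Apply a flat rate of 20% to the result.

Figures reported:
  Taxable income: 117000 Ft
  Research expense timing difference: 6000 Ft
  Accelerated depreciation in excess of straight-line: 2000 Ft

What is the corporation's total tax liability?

23990 Ft

General income tax:
  27000 Ft × 7% = 1890 Ft
  27000 Ft × 16% = 4320 Ft
  16000 Ft × 23% = 3680 Ft
  47000 Ft × 30% = 14100 Ft
  → 23990 Ft

Book-profits minimum tax:
  Adjusted income: 117000 Ft + 6000 Ft + 2000 Ft = 125000 Ft
  Exemption: 34000 Ft − 25% × (125000 Ft − 102000 Ft) = 34000 Ft − 5750 Ft = 28250 Ft
  Base: 125000 Ft − 28250 Ft = 96750 Ft
  96750 Ft × 20% = 19350 Ft

23990 Ft > 19350 Ft, so the general income tax governs.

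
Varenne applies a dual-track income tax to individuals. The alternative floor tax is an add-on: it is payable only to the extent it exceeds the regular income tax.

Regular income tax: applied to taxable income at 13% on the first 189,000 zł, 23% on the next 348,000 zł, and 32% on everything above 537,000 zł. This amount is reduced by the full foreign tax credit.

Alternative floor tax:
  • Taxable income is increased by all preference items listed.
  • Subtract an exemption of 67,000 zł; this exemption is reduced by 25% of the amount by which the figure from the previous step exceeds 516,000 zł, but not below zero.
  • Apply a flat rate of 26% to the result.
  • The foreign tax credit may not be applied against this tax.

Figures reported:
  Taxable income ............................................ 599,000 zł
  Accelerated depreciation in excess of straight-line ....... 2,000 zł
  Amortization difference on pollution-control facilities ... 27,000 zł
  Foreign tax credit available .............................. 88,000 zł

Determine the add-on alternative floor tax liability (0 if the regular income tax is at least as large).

116,690 zł

Alternative floor tax:
  Adjusted income: 599,000 zł + 2,000 zł + 27,000 zł = 628,000 zł
  Exemption: 67,000 zł − 25% × (628,000 zł − 516,000 zł) = 67,000 zł − 28,000 zł = 39,000 zł
  Base: 628,000 zł − 39,000 zł = 589,000 zł
  589,000 zł × 26% = 153,140 zł

Regular income tax:
  189,000 zł × 13% = 24,570 zł
  348,000 zł × 23% = 80,040 zł
  62,000 zł × 32% = 19,840 zł
  → 124,450 zł
  Less foreign tax credit 88,000 zł → 36,450 zł

Excess of alternative floor tax over regular income tax: 153,140 zł − 36,450 zł = 116,690 zł.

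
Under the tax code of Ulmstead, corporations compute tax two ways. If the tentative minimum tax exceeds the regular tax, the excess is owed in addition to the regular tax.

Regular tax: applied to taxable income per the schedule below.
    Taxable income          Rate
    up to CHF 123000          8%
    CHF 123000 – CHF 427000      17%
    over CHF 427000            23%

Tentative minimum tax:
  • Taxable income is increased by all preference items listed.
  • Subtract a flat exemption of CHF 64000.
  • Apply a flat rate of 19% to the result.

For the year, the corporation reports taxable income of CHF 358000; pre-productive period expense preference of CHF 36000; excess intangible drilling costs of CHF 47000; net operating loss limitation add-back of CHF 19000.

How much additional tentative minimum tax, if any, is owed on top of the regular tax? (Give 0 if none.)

Tentative minimum tax:
  Adjusted income: CHF 358000 + CHF 36000 + CHF 47000 + CHF 19000 = CHF 460000
  Less exemption CHF 64000 → base CHF 396000
  CHF 396000 × 19% = CHF 75240

Regular tax:
  CHF 123000 × 8% = CHF 9840
  CHF 235000 × 17% = CHF 39950
  → CHF 49790

Excess of tentative minimum tax over regular tax: CHF 75240 − CHF 49790 = CHF 25450.

CHF 25450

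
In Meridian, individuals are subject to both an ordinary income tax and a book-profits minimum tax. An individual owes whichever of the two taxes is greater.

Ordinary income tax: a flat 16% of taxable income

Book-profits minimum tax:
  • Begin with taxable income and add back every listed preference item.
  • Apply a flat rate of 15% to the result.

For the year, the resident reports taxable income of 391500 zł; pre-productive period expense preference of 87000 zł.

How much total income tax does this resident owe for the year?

Book-profits minimum tax:
  Adjusted income: 391500 zł + 87000 zł = 478500 zł
  478500 zł × 15% = 71775 zł

Ordinary income tax:
  391500 zł × 16% = 62640 zł

71775 zł > 62640 zł, so the book-profits minimum tax is the binding amount.

71775 zł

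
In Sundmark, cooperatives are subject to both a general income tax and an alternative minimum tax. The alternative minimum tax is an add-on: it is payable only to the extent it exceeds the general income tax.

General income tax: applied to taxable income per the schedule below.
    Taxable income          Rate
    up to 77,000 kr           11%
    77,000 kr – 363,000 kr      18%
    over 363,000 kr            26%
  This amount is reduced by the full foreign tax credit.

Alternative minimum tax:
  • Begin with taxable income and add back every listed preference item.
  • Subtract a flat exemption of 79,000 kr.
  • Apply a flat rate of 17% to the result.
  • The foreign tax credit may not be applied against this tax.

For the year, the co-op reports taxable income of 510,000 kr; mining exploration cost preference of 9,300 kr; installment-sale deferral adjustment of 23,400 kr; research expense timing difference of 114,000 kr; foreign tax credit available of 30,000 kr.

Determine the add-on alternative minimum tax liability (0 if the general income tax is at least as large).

30,039 kr

General income tax:
  77,000 kr × 11% = 8,470 kr
  286,000 kr × 18% = 51,480 kr
  147,000 kr × 26% = 38,220 kr
  → 98,170 kr
  Less foreign tax credit 30,000 kr → 68,170 kr

Alternative minimum tax:
  Adjusted income: 510,000 kr + 9,300 kr + 23,400 kr + 114,000 kr = 656,700 kr
  Less exemption 79,000 kr → base 577,700 kr
  577,700 kr × 17% = 98,209 kr

Excess of alternative minimum tax over general income tax: 98,209 kr − 68,170 kr = 30,039 kr.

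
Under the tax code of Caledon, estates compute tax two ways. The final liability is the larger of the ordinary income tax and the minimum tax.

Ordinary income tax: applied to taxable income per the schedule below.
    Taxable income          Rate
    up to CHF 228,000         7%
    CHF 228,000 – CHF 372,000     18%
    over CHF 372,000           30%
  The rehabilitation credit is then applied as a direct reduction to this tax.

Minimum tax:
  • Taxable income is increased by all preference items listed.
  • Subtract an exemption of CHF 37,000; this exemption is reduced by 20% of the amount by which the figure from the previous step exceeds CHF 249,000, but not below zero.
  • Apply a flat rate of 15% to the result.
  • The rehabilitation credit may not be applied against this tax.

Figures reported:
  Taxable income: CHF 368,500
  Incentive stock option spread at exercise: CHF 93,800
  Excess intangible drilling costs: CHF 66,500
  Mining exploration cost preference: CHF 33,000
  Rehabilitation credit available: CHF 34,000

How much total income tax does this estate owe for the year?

CHF 84,270

Ordinary income tax:
  CHF 228,000 × 7% = CHF 15,960
  CHF 140,500 × 18% = CHF 25,290
  → CHF 41,250
  Less rehabilitation credit CHF 34,000 → CHF 7,250

Minimum tax:
  Adjusted income: CHF 368,500 + CHF 93,800 + CHF 66,500 + CHF 33,000 = CHF 561,800
  Exemption: 20% × (CHF 561,800 − CHF 249,000) = CHF 62,560 ≥ CHF 37,000, so the exemption is fully phased out
  Base: CHF 561,800 − CHF 0 = CHF 561,800
  CHF 561,800 × 15% = CHF 84,270

CHF 84,270 > CHF 7,250, so the minimum tax is the binding amount.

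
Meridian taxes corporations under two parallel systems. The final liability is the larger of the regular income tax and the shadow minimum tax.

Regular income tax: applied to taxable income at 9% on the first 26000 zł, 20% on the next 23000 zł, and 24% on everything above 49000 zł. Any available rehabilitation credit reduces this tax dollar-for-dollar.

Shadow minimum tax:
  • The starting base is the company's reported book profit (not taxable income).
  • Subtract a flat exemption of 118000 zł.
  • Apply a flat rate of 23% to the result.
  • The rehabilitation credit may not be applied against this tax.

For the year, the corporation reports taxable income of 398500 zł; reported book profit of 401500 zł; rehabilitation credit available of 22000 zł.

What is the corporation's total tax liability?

Regular income tax:
  26000 zł × 9% = 2340 zł
  23000 zł × 20% = 4600 zł
  349500 zł × 24% = 83880 zł
  → 90820 zł
  Less rehabilitation credit 22000 zł → 68820 zł

Shadow minimum tax:
  Base (reported book profit): 401500 zł
  Less exemption 118000 zł → base 283500 zł
  283500 zł × 23% = 65205 zł

68820 zł > 65205 zł, so the regular income tax governs.

68820 zł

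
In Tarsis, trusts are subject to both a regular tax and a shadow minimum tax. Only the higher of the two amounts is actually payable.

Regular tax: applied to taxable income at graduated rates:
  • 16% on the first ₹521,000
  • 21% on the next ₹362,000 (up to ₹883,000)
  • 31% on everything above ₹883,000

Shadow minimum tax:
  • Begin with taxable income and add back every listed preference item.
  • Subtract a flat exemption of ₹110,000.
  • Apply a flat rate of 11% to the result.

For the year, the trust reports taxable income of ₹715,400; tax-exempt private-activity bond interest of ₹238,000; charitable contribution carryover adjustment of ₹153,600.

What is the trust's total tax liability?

₹124,184

Regular tax:
  ₹521,000 × 16% = ₹83,360
  ₹194,400 × 21% = ₹40,824
  → ₹124,184

Shadow minimum tax:
  Adjusted income: ₹715,400 + ₹238,000 + ₹153,600 = ₹1,107,000
  Less exemption ₹110,000 → base ₹997,000
  ₹997,000 × 11% = ₹109,670

₹124,184 > ₹109,670, so the regular tax governs.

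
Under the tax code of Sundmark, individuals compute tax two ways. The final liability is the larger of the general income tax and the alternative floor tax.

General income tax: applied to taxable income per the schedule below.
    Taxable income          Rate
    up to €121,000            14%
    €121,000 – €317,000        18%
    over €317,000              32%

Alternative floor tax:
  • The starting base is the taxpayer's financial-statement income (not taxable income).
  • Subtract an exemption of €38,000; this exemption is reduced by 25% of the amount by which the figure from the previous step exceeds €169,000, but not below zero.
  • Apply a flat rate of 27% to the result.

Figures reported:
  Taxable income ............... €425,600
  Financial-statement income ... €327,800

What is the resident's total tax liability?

Alternative floor tax:
  Base (financial-statement income): €327,800
  Exemption: 25% × (€327,800 − €169,000) = €39,700 ≥ €38,000, so the exemption is fully phased out
  Base: €327,800 − €0 = €327,800
  €327,800 × 27% = €88,506

General income tax:
  €121,000 × 14% = €16,940
  €196,000 × 18% = €35,280
  €108,600 × 32% = €34,752
  → €86,972

€88,506 > €86,972, so the alternative floor tax is the binding amount.

€88,506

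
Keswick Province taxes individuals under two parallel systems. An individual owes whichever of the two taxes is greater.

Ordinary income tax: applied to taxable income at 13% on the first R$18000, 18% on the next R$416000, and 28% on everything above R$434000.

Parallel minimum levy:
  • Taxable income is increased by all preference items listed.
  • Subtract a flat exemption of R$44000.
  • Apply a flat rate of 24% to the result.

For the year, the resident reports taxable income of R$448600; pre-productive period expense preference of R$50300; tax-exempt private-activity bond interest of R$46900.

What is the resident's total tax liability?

R$120432

Parallel minimum levy:
  Adjusted income: R$448600 + R$50300 + R$46900 = R$545800
  Less exemption R$44000 → base R$501800
  R$501800 × 24% = R$120432

Ordinary income tax:
  R$18000 × 13% = R$2340
  R$416000 × 18% = R$74880
  R$14600 × 28% = R$4088
  → R$81308

R$120432 > R$81308, so the parallel minimum levy is the binding amount.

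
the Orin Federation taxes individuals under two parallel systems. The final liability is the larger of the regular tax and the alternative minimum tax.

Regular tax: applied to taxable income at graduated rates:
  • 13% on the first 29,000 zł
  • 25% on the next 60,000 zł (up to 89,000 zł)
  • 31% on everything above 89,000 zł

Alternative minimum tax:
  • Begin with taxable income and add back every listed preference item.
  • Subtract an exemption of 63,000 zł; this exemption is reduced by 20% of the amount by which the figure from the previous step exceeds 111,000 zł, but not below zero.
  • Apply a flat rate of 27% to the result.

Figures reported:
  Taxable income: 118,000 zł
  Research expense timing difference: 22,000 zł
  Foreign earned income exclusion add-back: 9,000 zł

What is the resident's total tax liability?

Alternative minimum tax:
  Adjusted income: 118,000 zł + 22,000 zł + 9,000 zł = 149,000 zł
  Exemption: 63,000 zł − 20% × (149,000 zł − 111,000 zł) = 63,000 zł − 7,600 zł = 55,400 zł
  Base: 149,000 zł − 55,400 zł = 93,600 zł
  93,600 zł × 27% = 25,272 zł

Regular tax:
  29,000 zł × 13% = 3,770 zł
  60,000 zł × 25% = 15,000 zł
  29,000 zł × 31% = 8,990 zł
  → 27,760 zł

27,760 zł > 25,272 zł, so the regular tax governs.

27,760 zł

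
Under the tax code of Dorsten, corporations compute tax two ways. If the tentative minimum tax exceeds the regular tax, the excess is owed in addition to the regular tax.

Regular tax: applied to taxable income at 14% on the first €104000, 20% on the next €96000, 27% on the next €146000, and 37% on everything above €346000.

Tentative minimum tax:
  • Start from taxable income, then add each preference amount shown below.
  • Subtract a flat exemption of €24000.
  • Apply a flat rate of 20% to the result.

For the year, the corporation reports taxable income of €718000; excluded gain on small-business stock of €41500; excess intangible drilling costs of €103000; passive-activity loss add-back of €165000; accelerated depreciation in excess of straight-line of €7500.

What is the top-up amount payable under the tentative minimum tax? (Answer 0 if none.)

Tentative minimum tax:
  Adjusted income: €718000 + €41500 + €103000 + €165000 + €7500 = €1035000
  Less exemption €24000 → base €1011000
  €1011000 × 20% = €202200

Regular tax:
  €104000 × 14% = €14560
  €96000 × 20% = €19200
  €146000 × 27% = €39420
  €372000 × 37% = €137640
  → €210820

€202200 ≤ €210820, so no add-on is due.

€0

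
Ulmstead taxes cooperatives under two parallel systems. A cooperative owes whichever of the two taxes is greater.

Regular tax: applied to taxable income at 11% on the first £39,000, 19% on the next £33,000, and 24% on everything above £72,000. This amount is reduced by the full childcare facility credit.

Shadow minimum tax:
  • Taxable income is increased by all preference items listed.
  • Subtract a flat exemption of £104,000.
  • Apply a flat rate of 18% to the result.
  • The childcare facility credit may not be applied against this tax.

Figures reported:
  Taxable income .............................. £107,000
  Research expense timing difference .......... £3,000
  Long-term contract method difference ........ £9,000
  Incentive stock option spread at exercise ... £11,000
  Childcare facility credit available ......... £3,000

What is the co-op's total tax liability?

Regular tax:
  £39,000 × 11% = £4,290
  £33,000 × 19% = £6,270
  £35,000 × 24% = £8,400
  → £18,960
  Less childcare facility credit £3,000 → £15,960

Shadow minimum tax:
  Adjusted income: £107,000 + £3,000 + £9,000 + £11,000 = £130,000
  Less exemption £104,000 → base £26,000
  £26,000 × 18% = £4,680

£15,960 > £4,680, so the regular tax governs.

£15,960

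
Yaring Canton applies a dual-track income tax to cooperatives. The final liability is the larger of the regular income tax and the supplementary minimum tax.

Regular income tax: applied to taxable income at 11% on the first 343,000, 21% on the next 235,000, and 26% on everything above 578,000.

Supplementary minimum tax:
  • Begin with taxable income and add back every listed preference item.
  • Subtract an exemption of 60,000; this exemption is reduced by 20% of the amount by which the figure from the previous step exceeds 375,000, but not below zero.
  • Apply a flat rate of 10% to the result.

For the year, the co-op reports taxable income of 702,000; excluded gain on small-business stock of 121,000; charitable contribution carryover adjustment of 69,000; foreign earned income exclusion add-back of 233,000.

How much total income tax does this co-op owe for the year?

Supplementary minimum tax:
  Adjusted income: 702,000 + 121,000 + 69,000 + 233,000 = 1,125,000
  Exemption: 20% × (1,125,000 − 375,000) = 150,000 ≥ 60,000, so the exemption is fully phased out
  Base: 1,125,000 − 0 = 1,125,000
  1,125,000 × 10% = 112,500

Regular income tax:
  343,000 × 11% = 37,730
  235,000 × 21% = 49,350
  124,000 × 26% = 32,240
  → 119,320

119,320 > 112,500, so the regular income tax governs.

119,320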